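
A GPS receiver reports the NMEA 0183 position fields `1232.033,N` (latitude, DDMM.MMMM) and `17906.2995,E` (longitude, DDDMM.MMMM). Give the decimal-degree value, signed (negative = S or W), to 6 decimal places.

12.533883, 179.104992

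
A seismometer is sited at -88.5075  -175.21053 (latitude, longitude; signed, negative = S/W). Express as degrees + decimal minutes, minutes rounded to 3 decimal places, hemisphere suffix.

Latitude is negative → S; |value| = 88.507500
Latitude: minutes = (88.507500 − 88) × 60 = 30.45000
Longitude is negative → W; |value| = 175.210530
Longitude: fractional part 0.210530 → 12.63180 minutes

88° 30.450′ S, 175° 12.632′ W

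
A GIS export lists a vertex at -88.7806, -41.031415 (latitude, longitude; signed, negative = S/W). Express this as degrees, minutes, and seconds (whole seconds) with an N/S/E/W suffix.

Latitude is negative → S; |value| = 88.780600
φ: whole degrees 88; 46.83600′ → 46′ and 50.16″
Longitude is negative → W; |value| = 41.031415
Longitude: 0.031415 × 60 = 1.88490′ → 1′, remainder × 60 = 53.09″

88°46′50″ S, 41°01′53″ W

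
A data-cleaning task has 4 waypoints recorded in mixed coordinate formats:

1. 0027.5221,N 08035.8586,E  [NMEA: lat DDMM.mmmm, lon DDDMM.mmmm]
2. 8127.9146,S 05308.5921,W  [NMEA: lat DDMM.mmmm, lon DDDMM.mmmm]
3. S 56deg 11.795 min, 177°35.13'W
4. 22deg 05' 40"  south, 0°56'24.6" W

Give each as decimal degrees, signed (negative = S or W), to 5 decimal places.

Point 1:
  Latitude: split at 2 digits → 00° and 27.5221′; 0 + 27.5221/60 = 0.458702
  N → positive
  λ: degrees = first 3 digits = 80, minutes = 35.8586; 80 + 35.8586/60 = 80.597643
  E ⇒ keep positive
Point 2:
  φ: degrees = first 2 digits = 81, minutes = 27.9146; 81 + 27.9146/60 = 81.465243
  S ⇒ negate
  Lon: degrees = first 3 digits = 53, minutes = 8.5921; 53 + 8.5921/60 = 53.143202
  W → negative
Point 3:
  Lat: 56 + 11.795/60 = 56.196583
  hemisphere S, so the sign is −
  λ: 177 + 35.13/60 = 177.585500
  W → negative
Point 4:
  Lat: 22 + 5/60 + 40/3600 = 22.094444
  S → negative
  λ: 0° + 56/60 + 24.6/3600 = 0 + 0.933333 + 0.006833 = 0.940167
  W ⇒ negate

1. 0.45870, 80.59764
2. -81.46524, -53.14320
3. -56.19658, -177.58550
4. -22.09444, -0.94017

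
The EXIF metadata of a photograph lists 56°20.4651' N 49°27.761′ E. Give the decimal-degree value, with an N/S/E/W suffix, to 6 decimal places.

56.341085° N, 49.462683° E

Lat: 20.4651′ = 0.341085°; total 56.3410850
Lon: 49 + 27.761/60 = 49.4626833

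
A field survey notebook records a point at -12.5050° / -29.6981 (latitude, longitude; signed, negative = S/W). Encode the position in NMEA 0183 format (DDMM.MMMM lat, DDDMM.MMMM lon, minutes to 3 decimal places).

Latitude is negative → S; |value| = 12.505000
φ: minutes = (12.505000 − 12) × 60 = 30.30000
Longitude is negative → W; |value| = 29.698100
Lon: minutes = (29.698100 − 29) × 60 = 41.88600

1230.300,S / 02941.886,W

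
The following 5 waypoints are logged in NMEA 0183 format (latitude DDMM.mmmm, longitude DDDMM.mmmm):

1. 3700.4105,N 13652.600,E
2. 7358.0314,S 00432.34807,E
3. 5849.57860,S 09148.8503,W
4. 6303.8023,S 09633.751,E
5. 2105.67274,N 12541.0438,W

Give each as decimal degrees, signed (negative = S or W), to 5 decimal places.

1. 37.00684, 136.87667
2. -73.96719, 4.53913
3. -58.82631, -91.81417
4. -63.06337, 96.56252
5. 21.09455, -125.68406

Point 1:
  Latitude: split at 2 digits → 37° and 0.4105′; 37 + 0.4105/60 = 37.006842
  N → positive
  Lon: degrees = first 3 digits = 136, minutes = 52.6; 136 + 52.6/60 = 136.876667
  E ⇒ keep positive
Point 2:
  Lat: degrees = first 2 digits = 73, minutes = 58.0314; 73 + 58.0314/60 = 73.967190
  S ⇒ negate
  λ: degrees = first 3 digits = 4, minutes = 32.34807; 4 + 32.34807/60 = 4.539135
  E → positive
Point 3:
  Lat: split at 2 digits → 58° and 49.5786′; 58 + 49.5786/60 = 58.826310
  S → negative
  Longitude: split at 3 digits → 091° and 48.8503′; 91 + 48.8503/60 = 91.814172
  hemisphere W, so the sign is −
Point 4:
  φ: degrees = first 2 digits = 63, minutes = 3.8023; 63 + 3.8023/60 = 63.063372
  S ⇒ negate
  Longitude: split at 3 digits → 096° and 33.751′; 96 + 33.751/60 = 96.562517
  E ⇒ keep positive
Point 5:
  Lat: degrees = first 2 digits = 21, minutes = 5.67274; 21 + 5.67274/60 = 21.094546
  N → positive
  Lon: degrees = first 3 digits = 125, minutes = 41.0438; 125 + 41.0438/60 = 125.684063
  W → negative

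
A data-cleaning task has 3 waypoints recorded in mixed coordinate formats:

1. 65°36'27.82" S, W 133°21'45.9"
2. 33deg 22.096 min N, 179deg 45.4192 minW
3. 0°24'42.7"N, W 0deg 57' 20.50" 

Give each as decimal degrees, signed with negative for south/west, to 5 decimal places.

Point 1:
  Latitude: 65° + 36/60 + 27.82/3600 = 65 + 0.600000 + 0.007728 = 65.607728
  S ⇒ negate
  λ: 133 + 21/60 + 45.9/3600 = 133.362750
  W → negative
Point 2:
  Lat: 33 + 22.096/60 = 33.368267
  N ⇒ keep positive
  Lon: 179 + 45.4192/60 = 179.756987
  W → negative
Point 3:
  Lat: 0 + 24/60 + 42.7/3600 = 0.411861
  N ⇒ keep positive
  λ: 0° + 57/60 + 20.5/3600 = 0 + 0.950000 + 0.005694 = 0.955694
  W → negative

1. -65.60773, -133.36275
2. 33.36827, -179.75699
3. 0.41186, -0.95569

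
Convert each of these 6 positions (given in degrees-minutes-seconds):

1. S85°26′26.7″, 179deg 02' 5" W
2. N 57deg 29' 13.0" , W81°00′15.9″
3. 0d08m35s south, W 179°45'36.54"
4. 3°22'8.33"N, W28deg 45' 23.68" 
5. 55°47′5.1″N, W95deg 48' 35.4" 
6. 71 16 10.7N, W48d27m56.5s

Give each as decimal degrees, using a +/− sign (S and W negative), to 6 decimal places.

1. -85.440750, -179.034722
2. 57.486944, -81.004417
3. -0.143056, -179.760150
4. 3.368981, -28.756578
5. 55.784750, -95.809833
6. 71.269639, -48.465694

Point 1:
  φ: 26′ + 26.7″ = 26.44500′; 85 + 26.44500/60 = 85.4407500
  S ⇒ negate
  λ: 179° + 2/60 + 5/3600 = 179 + 0.033333 + 0.001389 = 179.0347222
  W ⇒ negate
Point 2:
  φ: 57° + 29/60 + 13/3600 = 57 + 0.483333 + 0.003611 = 57.4869444
  N ⇒ keep positive
  λ: 81 + 0/60 + 15.9/3600 = 81.0044167
  W ⇒ negate
Point 3:
  Latitude: 0° + 8/60 + 35/3600 = 0 + 0.133333 + 0.009722 = 0.1430556
  hemisphere S, so the sign is −
  Longitude: 45′ + 36.54″ = 45.60900′; 179 + 45.60900/60 = 179.7601500
  W ⇒ negate
Point 4:
  Latitude: 3° + 22/60 + 8.33/3600 = 3 + 0.366667 + 0.002314 = 3.3689806
  N ⇒ keep positive
  Longitude: 45′ + 23.68″ = 45.39467′; 28 + 45.39467/60 = 28.7565778
  hemisphere W, so the sign is −
Point 5:
  φ: 55° + 47/60 + 5.1/3600 = 55 + 0.783333 + 0.001417 = 55.7847500
  N ⇒ keep positive
  λ: 48′ + 35.4″ = 48.59000′; 95 + 48.59000/60 = 95.8098333
  W → negative
Point 6:
  Lat: 16′ + 10.7″ = 16.17833′; 71 + 16.17833/60 = 71.2696389
  N ⇒ keep positive
  Longitude: 48 + 27/60 + 56.5/3600 = 48.4656944
  W → negative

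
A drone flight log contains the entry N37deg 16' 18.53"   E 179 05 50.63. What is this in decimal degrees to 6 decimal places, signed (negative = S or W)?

Latitude: 37 + 16/60 + 18.53/3600 = 37.2718139
N ⇒ keep positive
Lon: 179 + 5/60 + 50.63/3600 = 179.0973972
E ⇒ keep positive

37.271814, 179.097397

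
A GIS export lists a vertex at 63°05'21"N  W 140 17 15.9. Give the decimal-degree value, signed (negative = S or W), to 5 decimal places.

63.08917, -140.28775

φ: 5′ + 21″ = 5.35000′; 63 + 5.35000/60 = 63.089167
N → positive
Lon: 17′ + 15.9″ = 17.26500′; 140 + 17.26500/60 = 140.287750
W ⇒ negate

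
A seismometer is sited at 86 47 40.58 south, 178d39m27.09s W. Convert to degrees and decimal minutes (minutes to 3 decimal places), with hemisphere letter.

φ: seconds/60 = 0.67633; minutes = 47 + 0.67633 = 47.67633
Longitude: 39 + 27.09/60 = 39.45150′

86° 47.676′ S, 178° 39.452′ W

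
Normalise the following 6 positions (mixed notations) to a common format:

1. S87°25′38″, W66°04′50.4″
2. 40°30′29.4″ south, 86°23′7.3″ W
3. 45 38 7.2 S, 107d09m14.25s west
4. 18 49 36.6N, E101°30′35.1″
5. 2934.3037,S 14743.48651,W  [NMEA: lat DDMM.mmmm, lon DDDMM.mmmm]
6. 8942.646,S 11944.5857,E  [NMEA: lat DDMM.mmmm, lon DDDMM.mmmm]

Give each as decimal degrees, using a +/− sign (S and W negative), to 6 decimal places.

1. -87.427222, -66.080667
2. -40.508167, -86.385361
3. -45.635333, -107.153958
4. 18.826833, 101.509750
5. -29.571728, -147.724775
6. -89.710767, 119.743095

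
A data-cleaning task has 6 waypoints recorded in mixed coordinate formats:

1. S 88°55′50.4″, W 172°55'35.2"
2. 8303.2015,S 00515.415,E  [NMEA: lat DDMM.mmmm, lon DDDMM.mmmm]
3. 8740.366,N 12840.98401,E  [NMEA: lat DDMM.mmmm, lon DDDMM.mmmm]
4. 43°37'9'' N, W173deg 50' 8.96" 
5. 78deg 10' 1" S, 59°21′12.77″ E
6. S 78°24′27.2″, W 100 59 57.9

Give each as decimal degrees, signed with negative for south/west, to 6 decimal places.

Point 1:
  φ: 88 + 55/60 + 50.4/3600 = 88.9306667
  S → negative
  λ: 172 + 55/60 + 35.2/3600 = 172.9264444
  W ⇒ negate
Point 2:
  Latitude: split at 2 digits → 83° and 3.2015′; 83 + 3.2015/60 = 83.0533583
  hemisphere S, so the sign is −
  Longitude: degrees = first 3 digits = 5, minutes = 15.415; 5 + 15.415/60 = 5.2569167
  E → positive
Point 3:
  φ: degrees = first 2 digits = 87, minutes = 40.366; 87 + 40.366/60 = 87.6727667
  N ⇒ keep positive
  Lon: degrees = first 3 digits = 128, minutes = 40.98401; 128 + 40.98401/60 = 128.6830668
  E ⇒ keep positive
Point 4:
  Latitude: 43° + 37/60 + 9/3600 = 43 + 0.616667 + 0.002500 = 43.6191667
  N → positive
  Longitude: 173 + 50/60 + 8.96/3600 = 173.8358222
  W → negative
Point 5:
  Lat: 78° + 10/60 + 1/3600 = 78 + 0.166667 + 0.000278 = 78.1669444
  S → negative
  Lon: 59° + 21/60 + 12.77/3600 = 59 + 0.350000 + 0.003547 = 59.3535472
  E ⇒ keep positive
Point 6:
  Latitude: 78 + 24/60 + 27.2/3600 = 78.4075556
  S → negative
  Lon: 100 + 59/60 + 57.9/3600 = 100.9994167
  hemisphere W, so the sign is −

1. -88.930667, -172.926444
2. -83.053358, 5.256917
3. 87.672767, 128.683067
4. 43.619167, -173.835822
5. -78.166944, 59.353547
6. -78.407556, -100.999417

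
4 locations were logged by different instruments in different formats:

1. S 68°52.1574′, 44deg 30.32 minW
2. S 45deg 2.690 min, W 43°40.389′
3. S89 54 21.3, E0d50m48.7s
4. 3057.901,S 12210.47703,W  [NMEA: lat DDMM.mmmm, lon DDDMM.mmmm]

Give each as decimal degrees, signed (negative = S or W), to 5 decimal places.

1. -68.86929, -44.50533
2. -45.04483, -43.67315
3. -89.90592, 0.84686
4. -30.96502, -122.17462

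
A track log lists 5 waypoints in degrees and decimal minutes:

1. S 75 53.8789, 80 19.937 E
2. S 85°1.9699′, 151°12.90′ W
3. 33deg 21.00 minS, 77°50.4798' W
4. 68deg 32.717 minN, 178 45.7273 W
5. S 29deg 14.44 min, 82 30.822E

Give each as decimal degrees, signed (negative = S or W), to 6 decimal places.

1. -75.897982, 80.332283
2. -85.032832, -151.215000
3. -33.350000, -77.841330
4. 68.545283, -178.762122
5. -29.240667, 82.513700

Point 1:
  Latitude: 75 + 53.8789/60 = 75.8979817
  hemisphere S, so the sign is −
  Longitude: 19.937′ = 0.332283°; total 80.3322833
  E ⇒ keep positive
Point 2:
  Lat: 85 + 1.9699/60 = 85.0328317
  S → negative
  λ: 12.9′ = 0.215000°; total 151.2150000
  W → negative
Point 3:
  Latitude: 33 + 21/60 = 33.3500000
  hemisphere S, so the sign is −
  Longitude: 50.4798′ = 0.841330°; total 77.8413300
  W → negative
Point 4:
  Latitude: 68 + 32.717/60 = 68.5452833
  N → positive
  λ: 178 + 45.7273/60 = 178.7621217
  W → negative
Point 5:
  Lat: 29 + 14.44/60 = 29.2406667
  hemisphere S, so the sign is −
  Lon: 82 + 30.822/60 = 82.5137000
  E ⇒ keep positive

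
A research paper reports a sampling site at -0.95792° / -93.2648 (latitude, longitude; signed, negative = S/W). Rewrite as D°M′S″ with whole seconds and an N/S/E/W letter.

0°57′29″ S, 93°15′53″ W

Latitude is negative → S; |value| = 0.957920
Lat: whole degrees 0; 57.47520′ → 57′ and 28.51″
Longitude is negative → W; |value| = 93.264800
λ: whole degrees 93; 15.88800′ → 15′ and 53.28″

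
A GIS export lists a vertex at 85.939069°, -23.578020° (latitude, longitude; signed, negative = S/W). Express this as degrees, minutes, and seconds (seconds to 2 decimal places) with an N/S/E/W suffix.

φ: whole degrees 85; 56.34414′ → 56′ and 20.6484″
Longitude is negative → W; |value| = 23.578020
Longitude: 0.578020° → 34.68120′; 0.68120 × 60 = 40.8720″

85°56′20.65″ N, 23°34′40.87″ W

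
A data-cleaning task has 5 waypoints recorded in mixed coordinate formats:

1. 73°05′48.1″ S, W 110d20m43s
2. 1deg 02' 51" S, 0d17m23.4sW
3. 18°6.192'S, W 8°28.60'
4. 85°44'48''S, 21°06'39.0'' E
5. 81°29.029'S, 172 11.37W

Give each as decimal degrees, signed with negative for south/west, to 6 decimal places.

Point 1:
  Lat: 73 + 5/60 + 48.1/3600 = 73.0966944
  S → negative
  Longitude: 110 + 20/60 + 43/3600 = 110.3452778
  W ⇒ negate
Point 2:
  φ: 1° + 2/60 + 51/3600 = 1 + 0.033333 + 0.014167 = 1.0475000
  S ⇒ negate
  λ: 17′ + 23.4″ = 17.39000′; 0 + 17.39000/60 = 0.2898333
  W → negative
Point 3:
  Lat: 18 + 6.192/60 = 18.1032000
  S ⇒ negate
  λ: 28.6′ = 0.476667°; total 8.4766667
  W → negative
Point 4:
  φ: 85° + 44/60 + 48/3600 = 85 + 0.733333 + 0.013333 = 85.7466667
  S → negative
  λ: 21 + 6/60 + 39/3600 = 21.1108333
  E → positive
Point 5:
  Lat: 81 + 29.029/60 = 81.4838167
  S ⇒ negate
  Lon: 172 + 11.37/60 = 172.1895000
  hemisphere W, so the sign is −

1. -73.096694, -110.345278
2. -1.047500, -0.289833
3. -18.103200, -8.476667
4. -85.746667, 21.110833
5. -81.483817, -172.189500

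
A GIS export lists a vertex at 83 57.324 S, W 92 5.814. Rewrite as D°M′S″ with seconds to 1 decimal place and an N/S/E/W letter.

φ: 57.32400′ → 57′ and 0.32400 × 60 = 19.440″
Longitude: fractional minutes 0.81400 × 60 = 48.840″

83°57′19.4″ S, 92°05′48.8″ W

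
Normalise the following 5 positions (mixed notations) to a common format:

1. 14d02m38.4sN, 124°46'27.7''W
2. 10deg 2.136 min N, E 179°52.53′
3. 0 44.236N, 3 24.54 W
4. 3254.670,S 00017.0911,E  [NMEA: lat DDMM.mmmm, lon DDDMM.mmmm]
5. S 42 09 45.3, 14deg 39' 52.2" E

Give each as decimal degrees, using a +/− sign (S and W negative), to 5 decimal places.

1. 14.04400, -124.77436
2. 10.03560, 179.87550
3. 0.73727, -3.40900
4. -32.91117, 0.28485
5. -42.16258, 14.66450

Point 1:
  φ: 14° + 2/60 + 38.4/3600 = 14 + 0.033333 + 0.010667 = 14.044000
  N ⇒ keep positive
  Lon: 46′ + 27.7″ = 46.46167′; 124 + 46.46167/60 = 124.774361
  hemisphere W, so the sign is −
Point 2:
  Lat: 10 + 2.136/60 = 10.035600
  N → positive
  Longitude: 52.53′ = 0.875500°; total 179.875500
  E → positive
Point 3:
  Latitude: 0 + 44.236/60 = 0.737267
  N ⇒ keep positive
  Longitude: 24.54′ = 0.409000°; total 3.409000
  W ⇒ negate
Point 4:
  Lat: split at 2 digits → 32° and 54.67′; 32 + 54.67/60 = 32.911167
  S → negative
  λ: degrees = first 3 digits = 0, minutes = 17.0911; 0 + 17.0911/60 = 0.284852
  E → positive
Point 5:
  φ: 42 + 9/60 + 45.3/3600 = 42.162583
  hemisphere S, so the sign is −
  Longitude: 39′ + 52.2″ = 39.87000′; 14 + 39.87000/60 = 14.664500
  E → positive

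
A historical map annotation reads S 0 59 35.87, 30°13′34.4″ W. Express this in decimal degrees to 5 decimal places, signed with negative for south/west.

φ: 0° + 59/60 + 35.87/3600 = 0 + 0.983333 + 0.009964 = 0.993297
S ⇒ negate
Longitude: 30° + 13/60 + 34.4/3600 = 30 + 0.216667 + 0.009556 = 30.226222
hemisphere W, so the sign is −

-0.99330, -30.22622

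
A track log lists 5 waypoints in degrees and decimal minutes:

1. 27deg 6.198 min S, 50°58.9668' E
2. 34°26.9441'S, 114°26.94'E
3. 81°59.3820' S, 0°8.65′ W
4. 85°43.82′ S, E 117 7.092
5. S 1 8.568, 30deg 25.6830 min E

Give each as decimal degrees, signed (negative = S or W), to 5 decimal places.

Point 1:
  Lat: 27 + 6.198/60 = 27.103300
  hemisphere S, so the sign is −
  Lon: 50 + 58.9668/60 = 50.982780
  E ⇒ keep positive
Point 2:
  φ: 26.9441′ = 0.449068°; total 34.449068
  hemisphere S, so the sign is −
  Lon: 26.94′ = 0.449000°; total 114.449000
  E ⇒ keep positive
Point 3:
  Latitude: 81 + 59.382/60 = 81.989700
  hemisphere S, so the sign is −
  Longitude: 8.65′ = 0.144167°; total 0.144167
  hemisphere W, so the sign is −
Point 4:
  Latitude: 43.82′ = 0.730333°; total 85.730333
  S ⇒ negate
  Lon: 117 + 7.092/60 = 117.118200
  E ⇒ keep positive
Point 5:
  Latitude: 8.568′ = 0.142800°; total 1.142800
  S → negative
  Lon: 30 + 25.683/60 = 30.428050
  E → positive

1. -27.10330, 50.98278
2. -34.44907, 114.44900
3. -81.98970, -0.14417
4. -85.73033, 117.11820
5. -1.14280, 30.42805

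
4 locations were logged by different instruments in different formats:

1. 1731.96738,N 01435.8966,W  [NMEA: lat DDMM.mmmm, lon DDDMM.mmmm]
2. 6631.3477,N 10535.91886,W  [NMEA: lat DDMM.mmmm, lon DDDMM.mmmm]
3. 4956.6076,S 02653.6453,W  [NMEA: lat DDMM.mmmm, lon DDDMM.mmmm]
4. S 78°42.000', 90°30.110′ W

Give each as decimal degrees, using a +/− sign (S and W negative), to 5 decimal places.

Point 1:
  φ: degrees = first 2 digits = 17, minutes = 31.96738; 17 + 31.96738/60 = 17.532790
  N → positive
  Lon: degrees = first 3 digits = 14, minutes = 35.8966; 14 + 35.8966/60 = 14.598277
  hemisphere W, so the sign is −
Point 2:
  φ: split at 2 digits → 66° and 31.3477′; 66 + 31.3477/60 = 66.522462
  N → positive
  Longitude: degrees = first 3 digits = 105, minutes = 35.91886; 105 + 35.91886/60 = 105.598648
  W → negative
Point 3:
  Latitude: degrees = first 2 digits = 49, minutes = 56.6076; 49 + 56.6076/60 = 49.943460
  hemisphere S, so the sign is −
  Longitude: split at 3 digits → 026° and 53.6453′; 26 + 53.6453/60 = 26.894088
  hemisphere W, so the sign is −
Point 4:
  Latitude: 42′ = 0.700000°; total 78.700000
  S → negative
  Lon: 90 + 30.11/60 = 90.501833
  hemisphere W, so the sign is −

1. 17.53279, -14.59828
2. 66.52246, -105.59865
3. -49.94346, -26.89409
4. -78.70000, -90.50183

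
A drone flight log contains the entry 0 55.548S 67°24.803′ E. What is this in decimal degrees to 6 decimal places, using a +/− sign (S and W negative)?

-0.925800, 67.413383

Lat: 55.548′ = 0.925800°; total 0.9258000
hemisphere S, so the sign is −
Longitude: 24.803′ = 0.413383°; total 67.4133833
E → positive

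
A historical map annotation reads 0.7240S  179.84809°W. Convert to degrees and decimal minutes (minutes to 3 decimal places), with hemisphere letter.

0° 43.440′ S, 179° 50.885′ W

Lat: fractional part 0.724000 → 43.44000 minutes
Lon: 179° + 0.848090 × 60 = 179° 50.88540′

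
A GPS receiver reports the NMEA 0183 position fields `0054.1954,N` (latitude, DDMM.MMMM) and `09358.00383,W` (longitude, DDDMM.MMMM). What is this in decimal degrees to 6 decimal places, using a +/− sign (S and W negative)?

φ: split at 2 digits → 00° and 54.1954′; 0 + 54.1954/60 = 0.9032567
N → positive
Lon: split at 3 digits → 093° and 58.00383′; 93 + 58.00383/60 = 93.9667305
W → negative

0.903257, -93.966731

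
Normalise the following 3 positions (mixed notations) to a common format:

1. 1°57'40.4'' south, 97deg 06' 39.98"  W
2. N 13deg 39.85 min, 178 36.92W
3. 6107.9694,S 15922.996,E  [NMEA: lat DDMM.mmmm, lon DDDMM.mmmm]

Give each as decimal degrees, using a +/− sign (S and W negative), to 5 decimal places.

Point 1:
  φ: 1 + 57/60 + 40.4/3600 = 1.961222
  hemisphere S, so the sign is −
  Lon: 97 + 6/60 + 39.98/3600 = 97.111106
  hemisphere W, so the sign is −
Point 2:
  Lat: 39.85′ = 0.664167°; total 13.664167
  N → positive
  Longitude: 178 + 36.92/60 = 178.615333
  W ⇒ negate
Point 3:
  φ: degrees = first 2 digits = 61, minutes = 7.9694; 61 + 7.9694/60 = 61.132823
  hemisphere S, so the sign is −
  Longitude: degrees = first 3 digits = 159, minutes = 22.996; 159 + 22.996/60 = 159.383267
  E → positive

1. -1.96122, -97.11111
2. 13.66417, -178.61533
3. -61.13282, 159.38327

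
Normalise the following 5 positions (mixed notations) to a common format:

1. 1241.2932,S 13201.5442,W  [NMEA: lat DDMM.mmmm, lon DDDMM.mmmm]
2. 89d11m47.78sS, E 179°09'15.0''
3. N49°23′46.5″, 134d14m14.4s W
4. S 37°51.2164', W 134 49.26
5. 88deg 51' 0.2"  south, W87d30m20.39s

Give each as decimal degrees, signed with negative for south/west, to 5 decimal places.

Point 1:
  Latitude: split at 2 digits → 12° and 41.2932′; 12 + 41.2932/60 = 12.688220
  S ⇒ negate
  Longitude: degrees = first 3 digits = 132, minutes = 1.5442; 132 + 1.5442/60 = 132.025737
  W → negative
Point 2:
  φ: 11′ + 47.78″ = 11.79633′; 89 + 11.79633/60 = 89.196606
  S ⇒ negate
  Longitude: 179° + 9/60 + 15/3600 = 179 + 0.150000 + 0.004167 = 179.154167
  E → positive
Point 3:
  Latitude: 49 + 23/60 + 46.5/3600 = 49.396250
  N ⇒ keep positive
  λ: 134 + 14/60 + 14.4/3600 = 134.237333
  W → negative
Point 4:
  Lat: 37 + 51.2164/60 = 37.853607
  S ⇒ negate
  Longitude: 134 + 49.26/60 = 134.821000
  W → negative
Point 5:
  Latitude: 88 + 51/60 + 0.2/3600 = 88.850056
  S → negative
  Longitude: 30′ + 20.39″ = 30.33983′; 87 + 30.33983/60 = 87.505664
  W ⇒ negate

1. -12.68822, -132.02574
2. -89.19661, 179.15417
3. 49.39625, -134.23733
4. -37.85361, -134.82100
5. -88.85006, -87.50566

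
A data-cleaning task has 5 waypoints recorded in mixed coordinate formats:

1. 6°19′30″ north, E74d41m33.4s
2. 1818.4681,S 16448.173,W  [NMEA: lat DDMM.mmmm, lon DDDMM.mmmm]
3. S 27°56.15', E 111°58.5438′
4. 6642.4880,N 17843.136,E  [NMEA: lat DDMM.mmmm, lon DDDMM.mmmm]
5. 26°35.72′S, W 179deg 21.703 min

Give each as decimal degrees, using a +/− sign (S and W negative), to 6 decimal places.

Point 1:
  φ: 19′ + 30″ = 19.50000′; 6 + 19.50000/60 = 6.3250000
  N ⇒ keep positive
  Lon: 74 + 41/60 + 33.4/3600 = 74.6926111
  E ⇒ keep positive
Point 2:
  φ: degrees = first 2 digits = 18, minutes = 18.4681; 18 + 18.4681/60 = 18.3078017
  hemisphere S, so the sign is −
  Lon: split at 3 digits → 164° and 48.173′; 164 + 48.173/60 = 164.8028833
  hemisphere W, so the sign is −
Point 3:
  φ: 27 + 56.15/60 = 27.9358333
  hemisphere S, so the sign is −
  λ: 111 + 58.5438/60 = 111.9757300
  E ⇒ keep positive
Point 4:
  Lat: degrees = first 2 digits = 66, minutes = 42.488; 66 + 42.488/60 = 66.7081333
  N ⇒ keep positive
  Lon: degrees = first 3 digits = 178, minutes = 43.136; 178 + 43.136/60 = 178.7189333
  E ⇒ keep positive
Point 5:
  Lat: 26 + 35.72/60 = 26.5953333
  hemisphere S, so the sign is −
  Longitude: 179 + 21.703/60 = 179.3617167
  W ⇒ negate

1. 6.325000, 74.692611
2. -18.307802, -164.802883
3. -27.935833, 111.975730
4. 66.708133, 178.718933
5. -26.595333, -179.361717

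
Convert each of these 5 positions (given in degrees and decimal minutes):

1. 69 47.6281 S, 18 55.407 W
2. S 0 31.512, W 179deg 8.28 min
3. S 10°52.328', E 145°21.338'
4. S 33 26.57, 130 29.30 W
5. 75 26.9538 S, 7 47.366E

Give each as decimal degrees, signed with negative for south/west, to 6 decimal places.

1. -69.793802, -18.923450
2. -0.525200, -179.138000
3. -10.872133, 145.355633
4. -33.442833, -130.488333
5. -75.449230, 7.789433

Point 1:
  φ: 69 + 47.6281/60 = 69.7938017
  hemisphere S, so the sign is −
  Lon: 18 + 55.407/60 = 18.9234500
  hemisphere W, so the sign is −
Point 2:
  φ: 31.512′ = 0.525200°; total 0.5252000
  S ⇒ negate
  Longitude: 179 + 8.28/60 = 179.1380000
  hemisphere W, so the sign is −
Point 3:
  Latitude: 52.328′ = 0.872133°; total 10.8721333
  S → negative
  λ: 145 + 21.338/60 = 145.3556333
  E → positive
Point 4:
  Lat: 33 + 26.57/60 = 33.4428333
  S → negative
  Lon: 29.3′ = 0.488333°; total 130.4883333
  W → negative
Point 5:
  Lat: 75 + 26.9538/60 = 75.4492300
  S ⇒ negate
  Lon: 47.366′ = 0.789433°; total 7.7894333
  E ⇒ keep positive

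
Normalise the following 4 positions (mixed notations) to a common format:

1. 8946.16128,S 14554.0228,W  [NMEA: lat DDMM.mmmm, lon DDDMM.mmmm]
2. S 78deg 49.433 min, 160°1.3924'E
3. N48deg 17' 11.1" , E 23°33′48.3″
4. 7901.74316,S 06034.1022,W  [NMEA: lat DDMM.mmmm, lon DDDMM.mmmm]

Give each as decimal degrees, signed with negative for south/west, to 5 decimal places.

1. -89.76935, -145.90038
2. -78.82388, 160.02321
3. 48.28642, 23.56342
4. -79.02905, -60.56837

Point 1:
  Lat: split at 2 digits → 89° and 46.16128′; 89 + 46.16128/60 = 89.769355
  S ⇒ negate
  Lon: degrees = first 3 digits = 145, minutes = 54.0228; 145 + 54.0228/60 = 145.900380
  hemisphere W, so the sign is −
Point 2:
  Latitude: 49.433′ = 0.823883°; total 78.823883
  S ⇒ negate
  Longitude: 160 + 1.3924/60 = 160.023207
  E → positive
Point 3:
  Latitude: 48° + 17/60 + 11.1/3600 = 48 + 0.283333 + 0.003083 = 48.286417
  N ⇒ keep positive
  λ: 33′ + 48.3″ = 33.80500′; 23 + 33.80500/60 = 23.563417
  E ⇒ keep positive
Point 4:
  φ: degrees = first 2 digits = 79, minutes = 1.74316; 79 + 1.74316/60 = 79.029053
  S ⇒ negate
  Longitude: degrees = first 3 digits = 60, minutes = 34.1022; 60 + 34.1022/60 = 60.568370
  W → negative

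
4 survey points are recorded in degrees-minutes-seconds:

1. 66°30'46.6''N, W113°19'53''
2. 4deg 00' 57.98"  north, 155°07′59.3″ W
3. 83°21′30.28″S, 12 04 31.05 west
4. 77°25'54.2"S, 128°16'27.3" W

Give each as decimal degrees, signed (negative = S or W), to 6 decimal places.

1. 66.512944, -113.331389
2. 4.016106, -155.133139
3. -83.358411, -12.075292
4. -77.431722, -128.274250

Point 1:
  φ: 66° + 30/60 + 46.6/3600 = 66 + 0.500000 + 0.012944 = 66.5129444
  N → positive
  λ: 113° + 19/60 + 53/3600 = 113 + 0.316667 + 0.014722 = 113.3313889
  hemisphere W, so the sign is −
Point 2:
  Latitude: 4° + 0/60 + 57.98/3600 = 4 + 0.000000 + 0.016106 = 4.0161056
  N ⇒ keep positive
  λ: 7′ + 59.3″ = 7.98833′; 155 + 7.98833/60 = 155.1331389
  W → negative
Point 3:
  φ: 83 + 21/60 + 30.28/3600 = 83.3584111
  S → negative
  Longitude: 4′ + 31.05″ = 4.51750′; 12 + 4.51750/60 = 12.0752917
  hemisphere W, so the sign is −
Point 4:
  Latitude: 77° + 25/60 + 54.2/3600 = 77 + 0.416667 + 0.015056 = 77.4317222
  hemisphere S, so the sign is −
  Lon: 128° + 16/60 + 27.3/3600 = 128 + 0.266667 + 0.007583 = 128.2742500
  W ⇒ negate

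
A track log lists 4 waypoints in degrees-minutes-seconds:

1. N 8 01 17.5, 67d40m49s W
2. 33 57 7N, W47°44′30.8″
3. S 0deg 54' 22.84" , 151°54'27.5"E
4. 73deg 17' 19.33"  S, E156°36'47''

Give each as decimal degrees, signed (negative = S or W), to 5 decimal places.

1. 8.02153, -67.68028
2. 33.95194, -47.74189
3. -0.90634, 151.90764
4. -73.28870, 156.61306

Point 1:
  φ: 8 + 1/60 + 17.5/3600 = 8.021528
  N ⇒ keep positive
  Longitude: 67° + 40/60 + 49/3600 = 67 + 0.666667 + 0.013611 = 67.680278
  hemisphere W, so the sign is −
Point 2:
  φ: 33 + 57/60 + 7/3600 = 33.951944
  N ⇒ keep positive
  Longitude: 44′ + 30.8″ = 44.51333′; 47 + 44.51333/60 = 47.741889
  W → negative
Point 3:
  Lat: 0° + 54/60 + 22.84/3600 = 0 + 0.900000 + 0.006344 = 0.906344
  hemisphere S, so the sign is −
  λ: 151° + 54/60 + 27.5/3600 = 151 + 0.900000 + 0.007639 = 151.907639
  E → positive
Point 4:
  Lat: 73 + 17/60 + 19.33/3600 = 73.288703
  hemisphere S, so the sign is −
  Longitude: 156° + 36/60 + 47/3600 = 156 + 0.600000 + 0.013056 = 156.613056
  E ⇒ keep positive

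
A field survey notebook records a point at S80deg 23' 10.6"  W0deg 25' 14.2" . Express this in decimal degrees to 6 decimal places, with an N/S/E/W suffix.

80.386278° S, 0.420611° W

φ: 80° + 23/60 + 10.6/3600 = 80 + 0.383333 + 0.002944 = 80.3862778
Lon: 25′ + 14.2″ = 25.23667′; 0 + 25.23667/60 = 0.4206111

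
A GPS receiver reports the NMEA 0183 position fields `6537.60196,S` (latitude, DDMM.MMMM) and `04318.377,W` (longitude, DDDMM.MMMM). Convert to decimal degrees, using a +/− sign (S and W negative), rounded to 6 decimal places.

Lat: split at 2 digits → 65° and 37.60196′; 65 + 37.60196/60 = 65.6266993
hemisphere S, so the sign is −
Longitude: degrees = first 3 digits = 43, minutes = 18.377; 43 + 18.377/60 = 43.3062833
W ⇒ negate

-65.626699, -43.306283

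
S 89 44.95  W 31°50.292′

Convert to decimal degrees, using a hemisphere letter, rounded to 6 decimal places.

89.749167° S, 31.838200° W

Latitude: 89 + 44.95/60 = 89.7491667
Longitude: 50.292′ = 0.838200°; total 31.8382000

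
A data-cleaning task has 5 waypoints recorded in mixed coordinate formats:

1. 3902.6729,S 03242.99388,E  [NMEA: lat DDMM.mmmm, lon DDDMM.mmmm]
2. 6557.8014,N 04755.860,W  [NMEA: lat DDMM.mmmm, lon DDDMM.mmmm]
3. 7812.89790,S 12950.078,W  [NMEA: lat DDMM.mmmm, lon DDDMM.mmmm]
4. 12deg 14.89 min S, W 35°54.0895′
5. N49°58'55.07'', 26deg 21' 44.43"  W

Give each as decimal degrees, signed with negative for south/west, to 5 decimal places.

Point 1:
  Latitude: split at 2 digits → 39° and 2.6729′; 39 + 2.6729/60 = 39.044548
  S ⇒ negate
  Lon: split at 3 digits → 032° and 42.99388′; 32 + 42.99388/60 = 32.716565
  E ⇒ keep positive
Point 2:
  φ: degrees = first 2 digits = 65, minutes = 57.8014; 65 + 57.8014/60 = 65.963357
  N ⇒ keep positive
  Longitude: degrees = first 3 digits = 47, minutes = 55.86; 47 + 55.86/60 = 47.931000
  hemisphere W, so the sign is −
Point 3:
  φ: degrees = first 2 digits = 78, minutes = 12.8979; 78 + 12.8979/60 = 78.214965
  S → negative
  λ: split at 3 digits → 129° and 50.078′; 129 + 50.078/60 = 129.834633
  hemisphere W, so the sign is −
Point 4:
  Latitude: 14.89′ = 0.248167°; total 12.248167
  hemisphere S, so the sign is −
  λ: 54.0895′ = 0.901492°; total 35.901492
  W → negative
Point 5:
  Latitude: 49° + 58/60 + 55.07/3600 = 49 + 0.966667 + 0.015297 = 49.981964
  N → positive
  Longitude: 21′ + 44.43″ = 21.74050′; 26 + 21.74050/60 = 26.362342
  W → negative

1. -39.04455, 32.71656
2. 65.96336, -47.93100
3. -78.21497, -129.83463
4. -12.24817, -35.90149
5. 49.98196, -26.36234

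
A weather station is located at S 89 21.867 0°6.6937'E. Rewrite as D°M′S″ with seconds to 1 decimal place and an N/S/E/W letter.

Lat: 21.86700′ → 21′ and 0.86700 × 60 = 52.020″
λ: fractional minutes 0.69370 × 60 = 41.622″

89°21′52.0″ S, 0°06′41.6″ E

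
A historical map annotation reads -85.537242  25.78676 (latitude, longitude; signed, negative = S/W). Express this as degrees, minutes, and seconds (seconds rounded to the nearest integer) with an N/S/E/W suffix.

85°32′14″ S, 25°47′12″ E

Latitude is negative → S; |value| = 85.537242
Latitude: 0.537242° → 32.23452′; 0.23452 × 60 = 14.07″
λ: 0.786760° → 47.20560′; 0.20560 × 60 = 12.34″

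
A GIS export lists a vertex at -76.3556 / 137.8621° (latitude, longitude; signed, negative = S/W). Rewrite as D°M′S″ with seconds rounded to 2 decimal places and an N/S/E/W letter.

Latitude is negative → S; |value| = 76.355600
Lat: 0.355600° → 21.33600′; 0.33600 × 60 = 20.1600″
λ: 0.862100 × 60 = 51.72600′ → 51′, remainder × 60 = 43.5600″

76°21′20.16″ S, 137°51′43.56″ E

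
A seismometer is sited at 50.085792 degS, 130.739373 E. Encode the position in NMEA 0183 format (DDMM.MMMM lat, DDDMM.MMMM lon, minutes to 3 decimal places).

Latitude: fractional part 0.085792 → 5.14752 minutes
λ: 130° + 0.739373 × 60 = 130° 44.36238′

5005.148,S / 13044.362,E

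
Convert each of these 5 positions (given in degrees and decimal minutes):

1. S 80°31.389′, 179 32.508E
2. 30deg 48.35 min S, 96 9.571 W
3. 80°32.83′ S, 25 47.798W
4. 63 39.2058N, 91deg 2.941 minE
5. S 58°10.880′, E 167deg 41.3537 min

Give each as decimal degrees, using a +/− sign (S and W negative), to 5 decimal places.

Point 1:
  Lat: 80 + 31.389/60 = 80.523150
  S ⇒ negate
  λ: 179 + 32.508/60 = 179.541800
  E ⇒ keep positive
Point 2:
  Lat: 48.35′ = 0.805833°; total 30.805833
  S → negative
  Lon: 9.571′ = 0.159517°; total 96.159517
  W → negative
Point 3:
  Latitude: 32.83′ = 0.547167°; total 80.547167
  S ⇒ negate
  Lon: 25 + 47.798/60 = 25.796633
  hemisphere W, so the sign is −
Point 4:
  φ: 39.2058′ = 0.653430°; total 63.653430
  N → positive
  Lon: 91 + 2.941/60 = 91.049017
  E → positive
Point 5:
  Lat: 58 + 10.88/60 = 58.181333
  S ⇒ negate
  Longitude: 167 + 41.3537/60 = 167.689228
  E → positive

1. -80.52315, 179.54180
2. -30.80583, -96.15952
3. -80.54717, -25.79663
4. 63.65343, 91.04902
5. -58.18133, 167.68923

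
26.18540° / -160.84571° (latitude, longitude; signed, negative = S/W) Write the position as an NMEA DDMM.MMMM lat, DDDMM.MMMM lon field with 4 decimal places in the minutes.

φ: 26° + 0.185400 × 60 = 26° 11.124000′
Longitude is negative → W; |value| = 160.845710
λ: minutes = (160.845710 − 160) × 60 = 50.742600

2611.1240,N / 16050.7426,W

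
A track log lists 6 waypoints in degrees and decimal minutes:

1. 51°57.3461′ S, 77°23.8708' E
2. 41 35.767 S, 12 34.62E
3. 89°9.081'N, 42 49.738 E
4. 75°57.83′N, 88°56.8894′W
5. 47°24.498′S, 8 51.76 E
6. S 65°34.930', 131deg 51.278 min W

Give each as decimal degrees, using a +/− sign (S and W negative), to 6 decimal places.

1. -51.955768, 77.397847
2. -41.596117, 12.577000
3. 89.151350, 42.828967
4. 75.963833, -88.948157
5. -47.408300, 8.862667
6. -65.582167, -131.854633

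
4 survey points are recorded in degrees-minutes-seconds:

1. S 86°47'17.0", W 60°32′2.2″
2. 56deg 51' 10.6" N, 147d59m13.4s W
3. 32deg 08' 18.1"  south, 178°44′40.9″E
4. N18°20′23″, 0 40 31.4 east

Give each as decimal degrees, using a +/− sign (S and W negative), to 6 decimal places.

1. -86.788056, -60.533944
2. 56.852944, -147.987056
3. -32.138361, 178.744694
4. 18.339722, 0.675389

Point 1:
  φ: 86 + 47/60 + 17/3600 = 86.7880556
  S → negative
  Longitude: 60° + 32/60 + 2.2/3600 = 60 + 0.533333 + 0.000611 = 60.5339444
  hemisphere W, so the sign is −
Point 2:
  Lat: 51′ + 10.6″ = 51.17667′; 56 + 51.17667/60 = 56.8529444
  N ⇒ keep positive
  λ: 59′ + 13.4″ = 59.22333′; 147 + 59.22333/60 = 147.9870556
  W ⇒ negate
Point 3:
  Lat: 32 + 8/60 + 18.1/3600 = 32.1383611
  S ⇒ negate
  Lon: 178 + 44/60 + 40.9/3600 = 178.7446944
  E ⇒ keep positive
Point 4:
  φ: 18° + 20/60 + 23/3600 = 18 + 0.333333 + 0.006389 = 18.3397222
  N ⇒ keep positive
  Longitude: 40′ + 31.4″ = 40.52333′; 0 + 40.52333/60 = 0.6753889
  E ⇒ keep positive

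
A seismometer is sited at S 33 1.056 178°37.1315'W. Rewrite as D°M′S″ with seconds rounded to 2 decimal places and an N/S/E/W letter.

φ: 1.05600′ → 1′ and 0.05600 × 60 = 3.3600″
Lon: 37.13150′ → 37′ and 0.13150 × 60 = 7.8900″

33°01′3.36″ S, 178°37′7.89″ W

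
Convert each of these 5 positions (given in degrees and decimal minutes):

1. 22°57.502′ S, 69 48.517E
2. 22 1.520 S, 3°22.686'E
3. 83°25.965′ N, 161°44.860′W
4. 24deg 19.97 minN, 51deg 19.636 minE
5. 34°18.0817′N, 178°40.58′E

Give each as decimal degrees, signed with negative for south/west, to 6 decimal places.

Point 1:
  Latitude: 57.502′ = 0.958367°; total 22.9583667
  S → negative
  Lon: 69 + 48.517/60 = 69.8086167
  E ⇒ keep positive
Point 2:
  Lat: 1.52′ = 0.025333°; total 22.0253333
  hemisphere S, so the sign is −
  Longitude: 3 + 22.686/60 = 3.3781000
  E ⇒ keep positive
Point 3:
  Lat: 25.965′ = 0.432750°; total 83.4327500
  N ⇒ keep positive
  Longitude: 161 + 44.86/60 = 161.7476667
  W ⇒ negate
Point 4:
  Lat: 19.97′ = 0.332833°; total 24.3328333
  N ⇒ keep positive
  Longitude: 51 + 19.636/60 = 51.3272667
  E → positive
Point 5:
  Latitude: 34 + 18.0817/60 = 34.3013617
  N → positive
  λ: 178 + 40.58/60 = 178.6763333
  E ⇒ keep positive

1. -22.958367, 69.808617
2. -22.025333, 3.378100
3. 83.432750, -161.747667
4. 24.332833, 51.327267
5. 34.301362, 178.676333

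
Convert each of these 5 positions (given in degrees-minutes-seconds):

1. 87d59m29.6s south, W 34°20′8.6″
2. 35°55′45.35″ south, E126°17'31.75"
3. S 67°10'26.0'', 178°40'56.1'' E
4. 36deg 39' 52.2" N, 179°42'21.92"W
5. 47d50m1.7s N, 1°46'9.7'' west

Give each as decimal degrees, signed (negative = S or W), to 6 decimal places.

Point 1:
  Latitude: 87 + 59/60 + 29.6/3600 = 87.9915556
  S ⇒ negate
  Lon: 20′ + 8.6″ = 20.14333′; 34 + 20.14333/60 = 34.3357222
  hemisphere W, so the sign is −
Point 2:
  φ: 55′ + 45.35″ = 55.75583′; 35 + 55.75583/60 = 35.9292639
  S ⇒ negate
  λ: 126° + 17/60 + 31.75/3600 = 126 + 0.283333 + 0.008819 = 126.2921528
  E ⇒ keep positive
Point 3:
  Latitude: 10′ + 26″ = 10.43333′; 67 + 10.43333/60 = 67.1738889
  S → negative
  λ: 178° + 40/60 + 56.1/3600 = 178 + 0.666667 + 0.015583 = 178.6822500
  E → positive
Point 4:
  Latitude: 36 + 39/60 + 52.2/3600 = 36.6645000
  N → positive
  Longitude: 179 + 42/60 + 21.92/3600 = 179.7060889
  W ⇒ negate
Point 5:
  φ: 47 + 50/60 + 1.7/3600 = 47.8338056
  N ⇒ keep positive
  Lon: 1° + 46/60 + 9.7/3600 = 1 + 0.766667 + 0.002694 = 1.7693611
  W ⇒ negate

1. -87.991556, -34.335722
2. -35.929264, 126.292153
3. -67.173889, 178.682250
4. 36.664500, -179.706089
5. 47.833806, -1.769361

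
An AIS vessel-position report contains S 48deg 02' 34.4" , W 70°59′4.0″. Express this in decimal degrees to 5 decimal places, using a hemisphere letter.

φ: 48 + 2/60 + 34.4/3600 = 48.042889
λ: 59′ + 4″ = 59.06667′; 70 + 59.06667/60 = 70.984444

48.04289° S, 70.98444° W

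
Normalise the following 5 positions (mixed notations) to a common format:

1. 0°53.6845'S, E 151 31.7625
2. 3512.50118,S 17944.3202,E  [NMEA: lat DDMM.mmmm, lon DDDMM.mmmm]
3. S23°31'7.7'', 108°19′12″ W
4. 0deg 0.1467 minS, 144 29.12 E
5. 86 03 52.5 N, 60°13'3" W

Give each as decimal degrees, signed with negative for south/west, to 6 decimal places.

1. -0.894742, 151.529375
2. -35.208353, 179.738670
3. -23.518806, -108.320000
4. -0.002445, 144.485333
5. 86.064583, -60.217500

Point 1:
  Latitude: 0 + 53.6845/60 = 0.8947417
  S ⇒ negate
  Lon: 31.7625′ = 0.529375°; total 151.5293750
  E ⇒ keep positive
Point 2:
  Latitude: degrees = first 2 digits = 35, minutes = 12.50118; 35 + 12.50118/60 = 35.2083530
  hemisphere S, so the sign is −
  Lon: split at 3 digits → 179° and 44.3202′; 179 + 44.3202/60 = 179.7386700
  E → positive
Point 3:
  φ: 23 + 31/60 + 7.7/3600 = 23.5188056
  S ⇒ negate
  λ: 108° + 19/60 + 12/3600 = 108 + 0.316667 + 0.003333 = 108.3200000
  W ⇒ negate
Point 4:
  Latitude: 0 + 0.1467/60 = 0.0024450
  S → negative
  λ: 144 + 29.12/60 = 144.4853333
  E → positive
Point 5:
  φ: 86 + 3/60 + 52.5/3600 = 86.0645833
  N → positive
  Lon: 13′ + 3″ = 13.05000′; 60 + 13.05000/60 = 60.2175000
  W → negative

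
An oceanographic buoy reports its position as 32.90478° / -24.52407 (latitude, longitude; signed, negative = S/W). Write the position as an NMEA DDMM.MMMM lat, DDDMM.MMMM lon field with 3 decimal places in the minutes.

Latitude: 32° + 0.904780 × 60 = 32° 54.28680′
Longitude is negative → W; |value| = 24.524070
Lon: fractional part 0.524070 → 31.44420 minutes

3254.287,N / 02431.444,W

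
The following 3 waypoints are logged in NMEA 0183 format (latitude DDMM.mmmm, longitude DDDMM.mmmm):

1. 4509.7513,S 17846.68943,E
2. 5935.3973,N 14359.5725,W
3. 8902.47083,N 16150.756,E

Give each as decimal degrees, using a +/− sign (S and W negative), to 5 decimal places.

1. -45.16252, 178.77816
2. 59.58996, -143.99288
3. 89.04118, 161.84593

Point 1:
  Latitude: degrees = first 2 digits = 45, minutes = 9.7513; 45 + 9.7513/60 = 45.162522
  hemisphere S, so the sign is −
  λ: split at 3 digits → 178° and 46.68943′; 178 + 46.68943/60 = 178.778157
  E ⇒ keep positive
Point 2:
  Lat: degrees = first 2 digits = 59, minutes = 35.3973; 59 + 35.3973/60 = 59.589955
  N → positive
  Lon: degrees = first 3 digits = 143, minutes = 59.5725; 143 + 59.5725/60 = 143.992875
  W ⇒ negate
Point 3:
  Lat: degrees = first 2 digits = 89, minutes = 2.47083; 89 + 2.47083/60 = 89.041181
  N ⇒ keep positive
  Lon: split at 3 digits → 161° and 50.756′; 161 + 50.756/60 = 161.845933
  E ⇒ keep positive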